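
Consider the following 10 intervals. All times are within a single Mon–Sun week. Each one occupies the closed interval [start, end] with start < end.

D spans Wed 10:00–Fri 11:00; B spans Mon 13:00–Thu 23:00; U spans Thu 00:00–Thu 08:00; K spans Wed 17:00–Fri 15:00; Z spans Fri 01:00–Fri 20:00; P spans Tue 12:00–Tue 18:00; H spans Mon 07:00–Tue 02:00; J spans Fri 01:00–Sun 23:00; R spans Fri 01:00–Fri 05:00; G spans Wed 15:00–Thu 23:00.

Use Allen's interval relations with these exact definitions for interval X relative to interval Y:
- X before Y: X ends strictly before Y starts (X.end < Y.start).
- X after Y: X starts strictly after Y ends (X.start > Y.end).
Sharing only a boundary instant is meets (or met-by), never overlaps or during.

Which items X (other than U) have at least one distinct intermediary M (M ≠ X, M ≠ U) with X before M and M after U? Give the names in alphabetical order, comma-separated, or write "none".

B, G, H, P

Target U = [Thu 00:00, Thu 08:00].
Intermediaries M with M after U: J, R, Z.
Via J — items with X before J: B, G, H, P.
Via R — items with X before R: B, G, H, P.
Via Z — items with X before Z: B, G, H, P.
Union: B, G, H, P.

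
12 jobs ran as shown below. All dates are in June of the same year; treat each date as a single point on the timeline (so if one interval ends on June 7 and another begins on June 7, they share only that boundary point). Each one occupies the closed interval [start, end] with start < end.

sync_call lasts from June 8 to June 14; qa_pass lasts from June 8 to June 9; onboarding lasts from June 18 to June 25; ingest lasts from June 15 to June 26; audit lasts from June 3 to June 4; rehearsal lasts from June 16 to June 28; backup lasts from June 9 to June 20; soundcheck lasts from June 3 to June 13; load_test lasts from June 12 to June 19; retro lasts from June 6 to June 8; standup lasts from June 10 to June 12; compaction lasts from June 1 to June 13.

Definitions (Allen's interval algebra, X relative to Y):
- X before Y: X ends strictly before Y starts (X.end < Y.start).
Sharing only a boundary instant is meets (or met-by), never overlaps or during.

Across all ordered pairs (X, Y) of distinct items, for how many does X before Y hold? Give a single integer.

32

Checking all 132 ordered pairs for relation 'before'; matching pairs in alphabetical order:
(audit, backup): audit before backup ✓
(audit, ingest): audit before ingest ✓
(audit, load_test): audit before load_test ✓
(audit, onboarding): audit before onboarding ✓
(audit, qa_pass): audit before qa_pass ✓
(audit, rehearsal): audit before rehearsal ✓
(audit, retro): audit before retro ✓
(audit, standup): audit before standup ✓
(audit, sync_call): audit before sync_call ✓
(compaction, ingest): compaction before ingest ✓
(compaction, onboarding): compaction before onboarding ✓
(compaction, rehearsal): compaction before rehearsal ✓
(qa_pass, ingest): qa_pass before ingest ✓
(qa_pass, load_test): qa_pass before load_test ✓
(qa_pass, onboarding): qa_pass before onboarding ✓
(qa_pass, rehearsal): qa_pass before rehearsal ✓
(qa_pass, standup): qa_pass before standup ✓
(retro, backup): retro before backup ✓
(retro, ingest): retro before ingest ✓
(retro, load_test): retro before load_test ✓
(retro, onboarding): retro before onboarding ✓
(retro, rehearsal): retro before rehearsal ✓
(retro, standup): retro before standup ✓
(soundcheck, ingest): soundcheck before ingest ✓
... plus 8 further pairs not listed.
Count: 32.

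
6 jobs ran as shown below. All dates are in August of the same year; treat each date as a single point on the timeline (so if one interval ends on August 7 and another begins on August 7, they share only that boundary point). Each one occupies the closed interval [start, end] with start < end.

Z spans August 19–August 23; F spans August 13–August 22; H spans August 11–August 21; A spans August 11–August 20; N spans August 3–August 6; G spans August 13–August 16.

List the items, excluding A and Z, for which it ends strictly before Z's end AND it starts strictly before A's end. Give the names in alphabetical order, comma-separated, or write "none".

Conditions: its end is strictly before Z's end (X.end < August 23) AND its start is strictly before A's end (X.start < August 20).
F: end August 22 < August 23? ✓; start August 13 < August 20? ✓ → yes.
G: end August 16 < August 23? ✓; start August 13 < August 20? ✓ → yes.
H: end August 21 < August 23? ✓; start August 11 < August 20? ✓ → yes.
N: end August 6 < August 23? ✓; start August 3 < August 20? ✓ → yes.
Result: F, G, H, N.

F, G, H, N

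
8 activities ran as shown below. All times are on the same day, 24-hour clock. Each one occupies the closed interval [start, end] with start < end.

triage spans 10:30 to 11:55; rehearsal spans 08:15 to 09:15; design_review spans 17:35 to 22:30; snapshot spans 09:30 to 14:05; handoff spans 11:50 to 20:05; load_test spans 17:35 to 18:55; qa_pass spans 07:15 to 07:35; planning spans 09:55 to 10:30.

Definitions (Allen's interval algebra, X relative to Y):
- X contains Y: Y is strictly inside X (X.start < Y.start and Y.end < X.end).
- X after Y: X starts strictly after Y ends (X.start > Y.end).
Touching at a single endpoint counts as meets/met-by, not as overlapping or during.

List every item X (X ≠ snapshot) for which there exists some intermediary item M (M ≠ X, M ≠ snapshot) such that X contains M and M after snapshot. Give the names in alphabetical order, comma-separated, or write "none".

Target snapshot = [09:30, 14:05].
Intermediaries M with M after snapshot: design_review, load_test.
Via design_review — items with X contains design_review: none.
Via load_test — items with X contains load_test: handoff.
Union: handoff.

handoff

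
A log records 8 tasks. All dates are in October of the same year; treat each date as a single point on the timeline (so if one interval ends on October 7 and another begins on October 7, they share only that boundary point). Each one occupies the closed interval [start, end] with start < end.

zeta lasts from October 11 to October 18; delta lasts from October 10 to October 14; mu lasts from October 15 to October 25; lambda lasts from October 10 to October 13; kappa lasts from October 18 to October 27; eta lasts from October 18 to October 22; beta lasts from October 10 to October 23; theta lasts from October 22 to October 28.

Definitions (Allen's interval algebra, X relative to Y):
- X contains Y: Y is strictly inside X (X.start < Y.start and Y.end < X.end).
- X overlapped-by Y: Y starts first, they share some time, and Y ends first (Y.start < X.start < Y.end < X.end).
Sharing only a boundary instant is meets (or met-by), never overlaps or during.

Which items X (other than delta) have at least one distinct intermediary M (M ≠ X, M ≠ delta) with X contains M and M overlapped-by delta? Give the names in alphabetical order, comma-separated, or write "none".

beta

Target delta = [October 10, October 14].
Intermediaries M with M overlapped-by delta: zeta.
Via zeta — items with X contains zeta: beta.
Union: beta.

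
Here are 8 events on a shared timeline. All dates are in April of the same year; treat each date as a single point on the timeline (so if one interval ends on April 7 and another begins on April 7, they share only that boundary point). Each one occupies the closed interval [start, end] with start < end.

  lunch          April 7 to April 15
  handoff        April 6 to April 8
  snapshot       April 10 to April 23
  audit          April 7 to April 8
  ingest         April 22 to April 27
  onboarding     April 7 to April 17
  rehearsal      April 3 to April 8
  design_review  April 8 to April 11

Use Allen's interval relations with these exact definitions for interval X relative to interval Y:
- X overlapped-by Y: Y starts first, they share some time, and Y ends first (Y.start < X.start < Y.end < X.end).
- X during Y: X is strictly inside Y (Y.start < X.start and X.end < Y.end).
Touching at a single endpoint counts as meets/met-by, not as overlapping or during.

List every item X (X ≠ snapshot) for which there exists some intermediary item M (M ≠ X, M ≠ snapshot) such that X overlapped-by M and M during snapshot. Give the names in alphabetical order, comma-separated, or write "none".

Target snapshot = [April 10, April 23].
Intermediaries M with M during snapshot: none.
Union: none.

none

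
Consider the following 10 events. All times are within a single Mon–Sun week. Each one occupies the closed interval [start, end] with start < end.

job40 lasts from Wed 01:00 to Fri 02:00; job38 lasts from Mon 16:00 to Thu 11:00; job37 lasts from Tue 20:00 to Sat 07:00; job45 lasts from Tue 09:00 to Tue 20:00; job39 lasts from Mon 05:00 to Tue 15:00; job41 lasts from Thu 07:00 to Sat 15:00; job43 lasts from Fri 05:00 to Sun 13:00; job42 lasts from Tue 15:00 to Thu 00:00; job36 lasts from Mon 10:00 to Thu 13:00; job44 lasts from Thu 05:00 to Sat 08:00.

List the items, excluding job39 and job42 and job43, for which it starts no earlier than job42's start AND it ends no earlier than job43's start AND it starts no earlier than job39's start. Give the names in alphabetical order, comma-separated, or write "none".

Conditions: its start is no earlier than job42's start (X.start >= Tue 15:00) AND its end is no earlier than job43's start (X.end >= Fri 05:00) AND its start is no earlier than job39's start (X.start >= Mon 05:00).
job36: start Mon 10:00 >= Tue 15:00? ✗; end Thu 13:00 >= Fri 05:00? ✗; start Mon 10:00 >= Mon 05:00? ✓ → no.
job37: start Tue 20:00 >= Tue 15:00? ✓; end Sat 07:00 >= Fri 05:00? ✓; start Tue 20:00 >= Mon 05:00? ✓ → yes.
job38: start Mon 16:00 >= Tue 15:00? ✗; end Thu 11:00 >= Fri 05:00? ✗; start Mon 16:00 >= Mon 05:00? ✓ → no.
job40: start Wed 01:00 >= Tue 15:00? ✓; end Fri 02:00 >= Fri 05:00? ✗; start Wed 01:00 >= Mon 05:00? ✓ → no.
job41: start Thu 07:00 >= Tue 15:00? ✓; end Sat 15:00 >= Fri 05:00? ✓; start Thu 07:00 >= Mon 05:00? ✓ → yes.
job44: start Thu 05:00 >= Tue 15:00? ✓; end Sat 08:00 >= Fri 05:00? ✓; start Thu 05:00 >= Mon 05:00? ✓ → yes.
job45: start Tue 09:00 >= Tue 15:00? ✗; end Tue 20:00 >= Fri 05:00? ✗; start Tue 09:00 >= Mon 05:00? ✓ → no.
Result: job37, job41, job44.

job37, job41, job44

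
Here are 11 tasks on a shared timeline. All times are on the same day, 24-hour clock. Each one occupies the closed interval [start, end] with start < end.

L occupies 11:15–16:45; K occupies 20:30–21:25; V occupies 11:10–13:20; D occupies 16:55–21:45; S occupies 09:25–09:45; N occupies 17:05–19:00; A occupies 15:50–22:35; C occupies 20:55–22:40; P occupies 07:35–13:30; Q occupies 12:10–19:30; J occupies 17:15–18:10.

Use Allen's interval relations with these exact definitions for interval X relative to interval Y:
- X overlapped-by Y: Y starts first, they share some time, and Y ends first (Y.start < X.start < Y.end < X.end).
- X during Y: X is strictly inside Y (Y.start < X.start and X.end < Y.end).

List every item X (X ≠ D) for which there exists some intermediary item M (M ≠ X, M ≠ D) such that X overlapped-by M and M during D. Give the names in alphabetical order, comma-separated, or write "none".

C

Target D = [16:55, 21:45].
Intermediaries M with M during D: J, K, N.
Via J — items with X overlapped-by J: none.
Via K — items with X overlapped-by K: C.
Via N — items with X overlapped-by N: none.
Union: C.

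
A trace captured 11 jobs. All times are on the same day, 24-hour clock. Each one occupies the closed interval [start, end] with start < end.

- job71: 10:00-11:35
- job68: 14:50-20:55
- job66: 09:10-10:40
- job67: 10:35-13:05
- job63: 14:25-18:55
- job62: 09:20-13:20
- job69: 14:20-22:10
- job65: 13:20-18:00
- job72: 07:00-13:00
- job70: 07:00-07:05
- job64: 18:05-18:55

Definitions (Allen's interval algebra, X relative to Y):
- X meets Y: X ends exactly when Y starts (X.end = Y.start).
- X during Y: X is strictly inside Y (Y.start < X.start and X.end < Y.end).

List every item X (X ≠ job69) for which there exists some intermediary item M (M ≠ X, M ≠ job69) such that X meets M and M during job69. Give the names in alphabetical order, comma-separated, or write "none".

Target job69 = [14:20, 22:10].
Intermediaries M with M during job69: job63, job64, job68.
Via job63 — items with X meets job63: none.
Via job64 — items with X meets job64: none.
Via job68 — items with X meets job68: none.
Union: none.

none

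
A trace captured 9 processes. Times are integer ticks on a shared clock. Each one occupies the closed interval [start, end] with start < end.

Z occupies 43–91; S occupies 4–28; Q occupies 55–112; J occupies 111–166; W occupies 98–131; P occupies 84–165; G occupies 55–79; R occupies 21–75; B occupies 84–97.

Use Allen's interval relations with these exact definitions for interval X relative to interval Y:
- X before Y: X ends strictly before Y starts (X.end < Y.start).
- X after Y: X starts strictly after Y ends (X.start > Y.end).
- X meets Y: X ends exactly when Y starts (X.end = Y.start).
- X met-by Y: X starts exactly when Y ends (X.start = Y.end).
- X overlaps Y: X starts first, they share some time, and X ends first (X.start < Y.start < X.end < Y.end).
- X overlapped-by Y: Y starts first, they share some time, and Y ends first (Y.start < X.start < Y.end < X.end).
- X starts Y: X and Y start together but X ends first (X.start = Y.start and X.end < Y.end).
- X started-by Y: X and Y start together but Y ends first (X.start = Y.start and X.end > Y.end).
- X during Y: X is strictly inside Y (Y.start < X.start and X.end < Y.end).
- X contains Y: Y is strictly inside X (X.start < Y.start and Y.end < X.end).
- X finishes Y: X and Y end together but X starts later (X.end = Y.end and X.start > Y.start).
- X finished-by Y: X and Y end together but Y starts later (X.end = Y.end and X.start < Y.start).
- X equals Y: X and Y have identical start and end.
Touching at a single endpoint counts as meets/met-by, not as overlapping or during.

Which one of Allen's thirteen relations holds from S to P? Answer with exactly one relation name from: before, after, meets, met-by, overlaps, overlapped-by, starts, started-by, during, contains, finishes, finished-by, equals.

before

S = [4, 28]; P = [84, 165].
Compare endpoints: S.start < P.start, S.start < P.end, S.end < P.start, S.end < P.end.
That pattern is 'before'.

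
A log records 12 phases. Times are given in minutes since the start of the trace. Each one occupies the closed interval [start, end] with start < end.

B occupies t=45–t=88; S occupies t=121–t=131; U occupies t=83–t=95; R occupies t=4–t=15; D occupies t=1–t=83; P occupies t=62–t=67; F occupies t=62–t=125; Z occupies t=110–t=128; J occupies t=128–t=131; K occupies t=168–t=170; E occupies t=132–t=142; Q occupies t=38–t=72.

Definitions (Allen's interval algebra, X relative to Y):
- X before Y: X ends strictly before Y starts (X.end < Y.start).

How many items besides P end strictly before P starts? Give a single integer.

Target P = [t=62, t=67].
B [t=45, t=88] → contains → no.
D [t=1, t=83] → contains → no.
E [t=132, t=142] → after → no.
F [t=62, t=125] → started-by → no.
J [t=128, t=131] → after → no.
K [t=168, t=170] → after → no.
Q [t=38, t=72] → contains → no.
R [t=4, t=15] → before → counts.
S [t=121, t=131] → after → no.
U [t=83, t=95] → after → no.
Z [t=110, t=128] → after → no.
Total: 1.

1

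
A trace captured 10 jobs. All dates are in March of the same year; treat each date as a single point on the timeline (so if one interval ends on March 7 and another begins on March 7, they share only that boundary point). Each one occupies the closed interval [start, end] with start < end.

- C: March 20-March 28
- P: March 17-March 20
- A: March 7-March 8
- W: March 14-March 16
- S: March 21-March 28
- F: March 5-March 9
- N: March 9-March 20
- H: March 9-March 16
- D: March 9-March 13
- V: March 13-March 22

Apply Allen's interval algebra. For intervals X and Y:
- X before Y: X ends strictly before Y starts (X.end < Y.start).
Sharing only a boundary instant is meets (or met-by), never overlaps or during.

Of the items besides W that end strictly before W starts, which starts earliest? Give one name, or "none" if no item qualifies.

F

Target W = [March 14, March 16].
A [March 7, March 8] → before → candidate.
C [March 20, March 28] → after → excluded.
D [March 9, March 13] → before → candidate.
F [March 5, March 9] → before → candidate.
H [March 9, March 16] → finished-by → excluded.
N [March 9, March 20] → contains → excluded.
P [March 17, March 20] → after → excluded.
S [March 21, March 28] → after → excluded.
V [March 13, March 22] → contains → excluded.
Among candidates, earliest start is March 5 → F.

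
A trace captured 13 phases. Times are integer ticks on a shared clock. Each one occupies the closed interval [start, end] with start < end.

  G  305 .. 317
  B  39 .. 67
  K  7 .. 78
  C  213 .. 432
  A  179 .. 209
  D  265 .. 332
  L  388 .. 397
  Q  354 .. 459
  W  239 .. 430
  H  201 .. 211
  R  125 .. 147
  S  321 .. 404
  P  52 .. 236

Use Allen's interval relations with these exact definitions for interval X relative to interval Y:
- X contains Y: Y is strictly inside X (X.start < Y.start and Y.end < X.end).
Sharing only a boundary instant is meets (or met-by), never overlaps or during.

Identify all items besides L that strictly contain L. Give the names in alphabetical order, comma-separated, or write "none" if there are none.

C, Q, S, W

Target L = [388, 397].
A [179, 209] → before → no.
B [39, 67] → before → no.
C [213, 432] → contains → yes.
D [265, 332] → before → no.
G [305, 317] → before → no.
H [201, 211] → before → no.
K [7, 78] → before → no.
P [52, 236] → before → no.
Q [354, 459] → contains → yes.
R [125, 147] → before → no.
S [321, 404] → contains → yes.
W [239, 430] → contains → yes.
Result: C, Q, S, W.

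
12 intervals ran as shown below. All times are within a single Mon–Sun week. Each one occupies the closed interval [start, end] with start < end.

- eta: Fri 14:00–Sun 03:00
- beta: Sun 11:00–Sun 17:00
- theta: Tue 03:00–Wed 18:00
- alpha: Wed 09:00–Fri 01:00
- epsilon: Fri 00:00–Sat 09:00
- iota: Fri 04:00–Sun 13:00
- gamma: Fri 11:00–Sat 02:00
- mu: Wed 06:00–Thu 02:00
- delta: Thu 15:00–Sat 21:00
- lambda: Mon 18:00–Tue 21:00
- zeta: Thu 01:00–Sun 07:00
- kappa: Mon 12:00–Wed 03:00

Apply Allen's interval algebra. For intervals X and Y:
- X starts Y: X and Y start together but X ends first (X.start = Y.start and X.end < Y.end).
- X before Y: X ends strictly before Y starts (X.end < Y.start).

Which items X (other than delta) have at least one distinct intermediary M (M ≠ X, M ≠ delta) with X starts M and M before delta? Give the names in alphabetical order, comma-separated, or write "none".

Target delta = [Thu 15:00, Sat 21:00].
Intermediaries M with M before delta: kappa, lambda, mu, theta.
Via kappa — items with X starts kappa: none.
Via lambda — items with X starts lambda: none.
Via mu — items with X starts mu: none.
Via theta — items with X starts theta: none.
Union: none.

none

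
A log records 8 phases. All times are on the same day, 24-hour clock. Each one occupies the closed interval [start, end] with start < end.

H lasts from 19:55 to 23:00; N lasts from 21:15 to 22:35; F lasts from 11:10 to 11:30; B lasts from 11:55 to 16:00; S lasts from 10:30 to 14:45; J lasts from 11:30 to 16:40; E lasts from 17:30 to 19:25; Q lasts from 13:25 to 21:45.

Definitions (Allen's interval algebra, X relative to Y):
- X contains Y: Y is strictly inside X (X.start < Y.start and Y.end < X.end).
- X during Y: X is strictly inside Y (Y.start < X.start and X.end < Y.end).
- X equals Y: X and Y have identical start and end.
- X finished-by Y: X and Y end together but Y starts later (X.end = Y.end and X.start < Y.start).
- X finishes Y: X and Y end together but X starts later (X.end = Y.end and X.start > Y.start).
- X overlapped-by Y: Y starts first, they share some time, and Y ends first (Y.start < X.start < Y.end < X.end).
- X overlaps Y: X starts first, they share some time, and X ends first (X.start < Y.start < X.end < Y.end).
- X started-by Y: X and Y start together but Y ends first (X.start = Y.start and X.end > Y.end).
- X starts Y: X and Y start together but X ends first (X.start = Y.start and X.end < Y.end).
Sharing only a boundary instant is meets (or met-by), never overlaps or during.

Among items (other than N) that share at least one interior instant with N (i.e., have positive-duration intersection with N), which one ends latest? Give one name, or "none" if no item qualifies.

Target N = [21:15, 22:35].
B [11:55, 16:00] → before → excluded.
E [17:30, 19:25] → before → excluded.
F [11:10, 11:30] → before → excluded.
H [19:55, 23:00] → contains → candidate.
J [11:30, 16:40] → before → excluded.
Q [13:25, 21:45] → overlaps → candidate.
S [10:30, 14:45] → before → excluded.
Among candidates, latest end is 23:00 → H.

H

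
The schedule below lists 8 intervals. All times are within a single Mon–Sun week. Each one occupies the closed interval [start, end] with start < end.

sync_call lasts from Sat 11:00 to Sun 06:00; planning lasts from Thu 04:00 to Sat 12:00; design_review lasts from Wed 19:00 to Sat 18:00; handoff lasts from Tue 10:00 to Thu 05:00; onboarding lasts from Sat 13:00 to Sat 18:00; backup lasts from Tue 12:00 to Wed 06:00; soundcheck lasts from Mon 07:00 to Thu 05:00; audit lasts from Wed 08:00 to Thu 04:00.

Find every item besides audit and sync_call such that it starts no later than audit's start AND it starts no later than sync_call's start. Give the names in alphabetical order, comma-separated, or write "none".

Conditions: its start is no later than audit's start (X.start <= Wed 08:00) AND its start is no later than sync_call's start (X.start <= Sat 11:00).
backup: start Tue 12:00 <= Wed 08:00? ✓; start Tue 12:00 <= Sat 11:00? ✓ → yes.
design_review: start Wed 19:00 <= Wed 08:00? ✗; start Wed 19:00 <= Sat 11:00? ✓ → no.
handoff: start Tue 10:00 <= Wed 08:00? ✓; start Tue 10:00 <= Sat 11:00? ✓ → yes.
onboarding: start Sat 13:00 <= Wed 08:00? ✗; start Sat 13:00 <= Sat 11:00? ✗ → no.
planning: start Thu 04:00 <= Wed 08:00? ✗; start Thu 04:00 <= Sat 11:00? ✓ → no.
soundcheck: start Mon 07:00 <= Wed 08:00? ✓; start Mon 07:00 <= Sat 11:00? ✓ → yes.
Result: backup, handoff, soundcheck.

backup, handoff, soundcheck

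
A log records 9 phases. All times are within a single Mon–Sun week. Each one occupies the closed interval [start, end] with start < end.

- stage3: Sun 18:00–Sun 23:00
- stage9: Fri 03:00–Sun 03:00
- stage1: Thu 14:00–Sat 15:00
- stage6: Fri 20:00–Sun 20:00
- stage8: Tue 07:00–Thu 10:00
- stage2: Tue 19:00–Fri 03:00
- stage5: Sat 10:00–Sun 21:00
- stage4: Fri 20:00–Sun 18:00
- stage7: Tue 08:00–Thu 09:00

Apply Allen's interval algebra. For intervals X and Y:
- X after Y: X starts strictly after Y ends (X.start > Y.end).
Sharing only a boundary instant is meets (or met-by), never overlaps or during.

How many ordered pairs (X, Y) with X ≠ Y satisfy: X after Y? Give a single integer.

Checking all 72 ordered pairs for relation 'after'; matching pairs in alphabetical order:
(stage1, stage7): stage1 after stage7 ✓
(stage1, stage8): stage1 after stage8 ✓
(stage3, stage1): stage3 after stage1 ✓
(stage3, stage2): stage3 after stage2 ✓
(stage3, stage7): stage3 after stage7 ✓
(stage3, stage8): stage3 after stage8 ✓
(stage3, stage9): stage3 after stage9 ✓
(stage4, stage2): stage4 after stage2 ✓
(stage4, stage7): stage4 after stage7 ✓
(stage4, stage8): stage4 after stage8 ✓
(stage5, stage2): stage5 after stage2 ✓
(stage5, stage7): stage5 after stage7 ✓
(stage5, stage8): stage5 after stage8 ✓
(stage6, stage2): stage6 after stage2 ✓
(stage6, stage7): stage6 after stage7 ✓
(stage6, stage8): stage6 after stage8 ✓
(stage9, stage7): stage9 after stage7 ✓
(stage9, stage8): stage9 after stage8 ✓
Count: 18.

18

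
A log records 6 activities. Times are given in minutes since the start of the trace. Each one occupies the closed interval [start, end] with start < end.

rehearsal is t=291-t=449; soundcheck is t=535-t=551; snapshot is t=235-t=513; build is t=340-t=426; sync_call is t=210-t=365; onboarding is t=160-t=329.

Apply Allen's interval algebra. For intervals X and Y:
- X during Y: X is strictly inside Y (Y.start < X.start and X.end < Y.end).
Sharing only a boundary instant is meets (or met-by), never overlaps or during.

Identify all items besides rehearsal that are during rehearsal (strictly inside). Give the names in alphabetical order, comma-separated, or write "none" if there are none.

Target rehearsal = [t=291, t=449].
build [t=340, t=426] → during → yes.
onboarding [t=160, t=329] → overlaps → no.
snapshot [t=235, t=513] → contains → no.
soundcheck [t=535, t=551] → after → no.
sync_call [t=210, t=365] → overlaps → no.
Result: build.

build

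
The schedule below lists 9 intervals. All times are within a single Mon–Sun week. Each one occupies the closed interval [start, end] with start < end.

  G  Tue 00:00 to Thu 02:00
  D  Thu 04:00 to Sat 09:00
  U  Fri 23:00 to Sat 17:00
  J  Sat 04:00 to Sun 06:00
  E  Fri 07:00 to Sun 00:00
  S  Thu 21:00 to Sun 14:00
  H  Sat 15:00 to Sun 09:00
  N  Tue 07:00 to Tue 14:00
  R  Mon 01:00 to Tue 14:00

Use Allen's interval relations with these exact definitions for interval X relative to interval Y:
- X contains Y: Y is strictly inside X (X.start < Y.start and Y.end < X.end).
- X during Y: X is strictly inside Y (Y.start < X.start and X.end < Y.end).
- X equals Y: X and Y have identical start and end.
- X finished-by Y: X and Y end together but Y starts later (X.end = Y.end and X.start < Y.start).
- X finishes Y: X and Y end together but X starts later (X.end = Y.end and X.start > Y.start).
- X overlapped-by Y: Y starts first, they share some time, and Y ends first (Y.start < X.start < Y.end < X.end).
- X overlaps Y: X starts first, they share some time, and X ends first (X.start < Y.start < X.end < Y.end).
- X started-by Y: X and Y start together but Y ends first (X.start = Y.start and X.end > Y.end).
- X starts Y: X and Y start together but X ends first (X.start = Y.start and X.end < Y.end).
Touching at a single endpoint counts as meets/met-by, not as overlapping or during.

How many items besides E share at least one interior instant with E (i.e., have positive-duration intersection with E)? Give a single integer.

Target E = [Fri 07:00, Sun 00:00].
D [Thu 04:00, Sat 09:00] → overlaps → counts.
G [Tue 00:00, Thu 02:00] → before → no.
H [Sat 15:00, Sun 09:00] → overlapped-by → counts.
J [Sat 04:00, Sun 06:00] → overlapped-by → counts.
N [Tue 07:00, Tue 14:00] → before → no.
R [Mon 01:00, Tue 14:00] → before → no.
S [Thu 21:00, Sun 14:00] → contains → counts.
U [Fri 23:00, Sat 17:00] → during → counts.
Total: 5.

5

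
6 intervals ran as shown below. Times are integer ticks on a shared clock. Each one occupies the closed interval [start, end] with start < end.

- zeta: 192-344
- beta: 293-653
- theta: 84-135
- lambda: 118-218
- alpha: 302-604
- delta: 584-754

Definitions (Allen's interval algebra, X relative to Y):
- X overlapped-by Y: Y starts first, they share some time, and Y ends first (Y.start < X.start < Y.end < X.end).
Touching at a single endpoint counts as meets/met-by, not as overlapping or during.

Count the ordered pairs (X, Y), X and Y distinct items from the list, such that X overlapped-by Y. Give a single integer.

6

Checking all 30 ordered pairs for relation 'overlapped-by'; matching pairs in alphabetical order:
(alpha, zeta): alpha overlapped-by zeta ✓
(beta, zeta): beta overlapped-by zeta ✓
(delta, alpha): delta overlapped-by alpha ✓
(delta, beta): delta overlapped-by beta ✓
(lambda, theta): lambda overlapped-by theta ✓
(zeta, lambda): zeta overlapped-by lambda ✓
Count: 6.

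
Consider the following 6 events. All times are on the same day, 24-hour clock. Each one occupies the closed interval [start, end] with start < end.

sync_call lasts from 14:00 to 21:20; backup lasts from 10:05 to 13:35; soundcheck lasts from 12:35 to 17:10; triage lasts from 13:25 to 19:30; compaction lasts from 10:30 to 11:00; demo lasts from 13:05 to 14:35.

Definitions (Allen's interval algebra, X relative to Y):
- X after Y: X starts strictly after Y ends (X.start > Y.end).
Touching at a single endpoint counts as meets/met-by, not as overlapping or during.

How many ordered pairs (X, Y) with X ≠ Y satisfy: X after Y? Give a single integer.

Checking all 30 ordered pairs for relation 'after'; matching pairs in alphabetical order:
(demo, compaction): demo after compaction ✓
(soundcheck, compaction): soundcheck after compaction ✓
(sync_call, backup): sync_call after backup ✓
(sync_call, compaction): sync_call after compaction ✓
(triage, compaction): triage after compaction ✓
Count: 5.

5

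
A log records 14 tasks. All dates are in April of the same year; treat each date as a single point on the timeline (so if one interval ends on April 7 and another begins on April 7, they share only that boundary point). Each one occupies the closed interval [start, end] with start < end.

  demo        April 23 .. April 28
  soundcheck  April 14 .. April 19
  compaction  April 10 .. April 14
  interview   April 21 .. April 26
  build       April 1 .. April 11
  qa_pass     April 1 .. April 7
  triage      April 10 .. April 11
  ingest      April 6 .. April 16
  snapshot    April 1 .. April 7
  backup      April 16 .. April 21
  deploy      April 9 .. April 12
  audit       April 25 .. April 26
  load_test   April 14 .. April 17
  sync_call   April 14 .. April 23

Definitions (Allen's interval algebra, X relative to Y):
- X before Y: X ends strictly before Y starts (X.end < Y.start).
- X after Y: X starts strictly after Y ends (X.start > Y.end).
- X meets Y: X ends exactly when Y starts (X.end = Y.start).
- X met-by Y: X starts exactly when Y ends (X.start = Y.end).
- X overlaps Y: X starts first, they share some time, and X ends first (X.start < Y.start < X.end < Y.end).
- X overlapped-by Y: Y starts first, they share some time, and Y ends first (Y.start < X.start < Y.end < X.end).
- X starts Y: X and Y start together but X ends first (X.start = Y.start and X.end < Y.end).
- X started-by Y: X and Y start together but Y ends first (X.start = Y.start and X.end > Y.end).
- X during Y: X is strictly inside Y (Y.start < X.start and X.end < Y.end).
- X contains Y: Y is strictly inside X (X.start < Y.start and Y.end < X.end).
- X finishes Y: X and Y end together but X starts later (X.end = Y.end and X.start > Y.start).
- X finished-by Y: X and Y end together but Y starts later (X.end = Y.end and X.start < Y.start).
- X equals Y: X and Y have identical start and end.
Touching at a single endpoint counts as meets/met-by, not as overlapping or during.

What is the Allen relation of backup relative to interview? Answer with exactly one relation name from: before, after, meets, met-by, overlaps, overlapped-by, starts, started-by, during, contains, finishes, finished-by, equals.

meets

backup = [April 16, April 21]; interview = [April 21, April 26].
Compare endpoints: backup.start < interview.start, backup.start < interview.end, backup.end = interview.start, backup.end < interview.end.
That pattern is 'meets'.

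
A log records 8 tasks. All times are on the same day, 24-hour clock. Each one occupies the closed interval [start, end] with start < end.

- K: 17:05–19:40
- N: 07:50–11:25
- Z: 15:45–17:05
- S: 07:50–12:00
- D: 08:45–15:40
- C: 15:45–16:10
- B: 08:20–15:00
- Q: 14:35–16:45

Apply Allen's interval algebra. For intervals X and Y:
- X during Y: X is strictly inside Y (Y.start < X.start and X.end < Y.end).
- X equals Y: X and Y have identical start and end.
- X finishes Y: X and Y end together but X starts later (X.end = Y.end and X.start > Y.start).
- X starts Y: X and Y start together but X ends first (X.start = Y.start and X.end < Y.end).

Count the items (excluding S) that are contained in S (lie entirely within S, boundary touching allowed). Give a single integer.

1

Target S = [07:50, 12:00].
B [08:20, 15:00] → overlapped-by → no.
C [15:45, 16:10] → after → no.
D [08:45, 15:40] → overlapped-by → no.
K [17:05, 19:40] → after → no.
N [07:50, 11:25] → starts → counts.
Q [14:35, 16:45] → after → no.
Z [15:45, 17:05] → after → no.
Total: 1.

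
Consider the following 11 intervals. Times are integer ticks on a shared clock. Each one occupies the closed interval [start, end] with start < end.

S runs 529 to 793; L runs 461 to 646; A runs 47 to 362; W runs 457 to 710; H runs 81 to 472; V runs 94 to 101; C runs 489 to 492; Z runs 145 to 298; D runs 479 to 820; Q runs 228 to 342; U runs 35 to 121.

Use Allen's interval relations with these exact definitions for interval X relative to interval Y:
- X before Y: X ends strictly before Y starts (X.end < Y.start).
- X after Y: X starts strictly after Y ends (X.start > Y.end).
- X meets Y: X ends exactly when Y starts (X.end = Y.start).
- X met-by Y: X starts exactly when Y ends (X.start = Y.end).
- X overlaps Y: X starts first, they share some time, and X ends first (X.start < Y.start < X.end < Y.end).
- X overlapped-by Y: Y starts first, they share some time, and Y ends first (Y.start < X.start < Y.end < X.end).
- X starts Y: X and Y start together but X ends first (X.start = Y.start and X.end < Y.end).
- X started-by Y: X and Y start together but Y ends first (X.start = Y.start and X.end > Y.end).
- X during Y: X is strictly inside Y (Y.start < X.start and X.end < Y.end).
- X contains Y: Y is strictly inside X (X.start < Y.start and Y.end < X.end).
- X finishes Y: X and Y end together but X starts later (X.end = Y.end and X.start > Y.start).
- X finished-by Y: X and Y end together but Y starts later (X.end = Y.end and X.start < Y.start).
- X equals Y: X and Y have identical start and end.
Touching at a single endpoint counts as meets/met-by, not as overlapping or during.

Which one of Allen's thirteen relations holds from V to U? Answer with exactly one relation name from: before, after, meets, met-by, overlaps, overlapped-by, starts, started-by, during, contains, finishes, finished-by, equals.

V = [94, 101]; U = [35, 121].
Compare endpoints: V.start > U.start, V.start < U.end, V.end > U.start, V.end < U.end.
That pattern is 'during'.

during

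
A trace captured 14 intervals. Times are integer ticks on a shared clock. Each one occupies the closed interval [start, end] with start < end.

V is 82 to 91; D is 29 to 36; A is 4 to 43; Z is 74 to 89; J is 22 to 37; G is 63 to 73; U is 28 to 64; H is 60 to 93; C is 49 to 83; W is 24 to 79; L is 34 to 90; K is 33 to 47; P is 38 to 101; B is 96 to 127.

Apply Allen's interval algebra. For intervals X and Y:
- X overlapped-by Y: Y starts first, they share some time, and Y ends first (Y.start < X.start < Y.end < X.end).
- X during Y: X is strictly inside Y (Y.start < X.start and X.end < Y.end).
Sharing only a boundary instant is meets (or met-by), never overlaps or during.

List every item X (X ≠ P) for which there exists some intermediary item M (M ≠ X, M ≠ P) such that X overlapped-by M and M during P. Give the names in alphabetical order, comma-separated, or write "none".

Target P = [38, 101].
Intermediaries M with M during P: C, G, H, V, Z.
Via C — items with X overlapped-by C: H, V, Z.
Via G — items with X overlapped-by G: none.
Via H — items with X overlapped-by H: none.
Via V — items with X overlapped-by V: none.
Via Z — items with X overlapped-by Z: V.
Union: H, V, Z.

H, V, Z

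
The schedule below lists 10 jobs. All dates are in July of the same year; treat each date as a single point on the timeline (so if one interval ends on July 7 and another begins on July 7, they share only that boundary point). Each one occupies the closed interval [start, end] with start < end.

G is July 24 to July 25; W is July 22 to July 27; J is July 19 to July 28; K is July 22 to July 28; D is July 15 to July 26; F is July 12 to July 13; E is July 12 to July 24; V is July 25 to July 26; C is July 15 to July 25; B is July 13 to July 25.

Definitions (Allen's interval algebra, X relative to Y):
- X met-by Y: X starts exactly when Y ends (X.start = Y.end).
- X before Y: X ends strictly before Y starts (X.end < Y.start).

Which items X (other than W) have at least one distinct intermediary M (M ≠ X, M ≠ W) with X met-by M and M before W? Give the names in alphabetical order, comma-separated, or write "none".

B

Target W = [July 22, July 27].
Intermediaries M with M before W: F.
Via F — items with X met-by F: B.
Union: B.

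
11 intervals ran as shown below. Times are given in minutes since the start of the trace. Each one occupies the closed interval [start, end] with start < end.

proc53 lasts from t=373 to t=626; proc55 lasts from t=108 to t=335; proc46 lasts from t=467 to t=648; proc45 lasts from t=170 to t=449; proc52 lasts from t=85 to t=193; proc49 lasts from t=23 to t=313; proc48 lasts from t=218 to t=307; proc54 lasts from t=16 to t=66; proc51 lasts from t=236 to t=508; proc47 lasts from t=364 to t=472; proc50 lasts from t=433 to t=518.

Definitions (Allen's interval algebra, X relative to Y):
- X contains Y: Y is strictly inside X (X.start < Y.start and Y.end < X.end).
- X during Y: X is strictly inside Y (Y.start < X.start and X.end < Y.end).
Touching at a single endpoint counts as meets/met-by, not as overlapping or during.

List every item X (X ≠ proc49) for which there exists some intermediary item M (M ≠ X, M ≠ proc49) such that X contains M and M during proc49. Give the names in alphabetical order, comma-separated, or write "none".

proc45, proc55

Target proc49 = [t=23, t=313].
Intermediaries M with M during proc49: proc48, proc52.
Via proc48 — items with X contains proc48: proc45, proc55.
Via proc52 — items with X contains proc52: none.
Union: proc45, proc55.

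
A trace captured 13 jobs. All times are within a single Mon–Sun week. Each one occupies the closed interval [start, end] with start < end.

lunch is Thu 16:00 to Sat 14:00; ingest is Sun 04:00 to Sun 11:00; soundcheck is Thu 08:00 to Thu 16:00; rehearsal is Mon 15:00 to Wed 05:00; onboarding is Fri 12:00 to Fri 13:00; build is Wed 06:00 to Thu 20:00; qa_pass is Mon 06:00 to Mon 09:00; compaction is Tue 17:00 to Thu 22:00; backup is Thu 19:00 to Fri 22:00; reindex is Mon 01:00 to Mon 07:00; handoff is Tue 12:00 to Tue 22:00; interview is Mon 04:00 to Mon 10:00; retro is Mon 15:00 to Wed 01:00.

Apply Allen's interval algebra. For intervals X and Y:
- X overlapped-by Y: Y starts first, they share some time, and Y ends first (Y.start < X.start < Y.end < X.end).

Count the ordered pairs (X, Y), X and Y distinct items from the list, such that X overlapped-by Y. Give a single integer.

9

Checking all 156 ordered pairs for relation 'overlapped-by'; matching pairs in alphabetical order:
(backup, build): backup overlapped-by build ✓
(backup, compaction): backup overlapped-by compaction ✓
(compaction, handoff): compaction overlapped-by handoff ✓
(compaction, rehearsal): compaction overlapped-by rehearsal ✓
(compaction, retro): compaction overlapped-by retro ✓
(interview, reindex): interview overlapped-by reindex ✓
(lunch, build): lunch overlapped-by build ✓
(lunch, compaction): lunch overlapped-by compaction ✓
(qa_pass, reindex): qa_pass overlapped-by reindex ✓
Count: 9.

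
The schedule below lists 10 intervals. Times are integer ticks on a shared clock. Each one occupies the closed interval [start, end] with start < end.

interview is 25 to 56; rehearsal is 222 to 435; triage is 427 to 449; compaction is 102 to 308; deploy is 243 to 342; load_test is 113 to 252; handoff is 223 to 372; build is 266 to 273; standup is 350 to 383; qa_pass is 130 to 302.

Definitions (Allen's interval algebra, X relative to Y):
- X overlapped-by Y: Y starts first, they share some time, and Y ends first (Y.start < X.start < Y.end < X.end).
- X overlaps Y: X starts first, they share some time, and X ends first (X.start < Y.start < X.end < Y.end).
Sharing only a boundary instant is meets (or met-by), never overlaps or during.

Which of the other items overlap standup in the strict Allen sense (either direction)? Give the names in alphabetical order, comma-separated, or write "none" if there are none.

Target standup = [350, 383].
build [266, 273] → before → no.
compaction [102, 308] → before → no.
deploy [243, 342] → before → no.
handoff [223, 372] → overlaps → yes.
interview [25, 56] → before → no.
load_test [113, 252] → before → no.
qa_pass [130, 302] → before → no.
rehearsal [222, 435] → contains → no.
triage [427, 449] → after → no.
Result: handoff.

handoff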